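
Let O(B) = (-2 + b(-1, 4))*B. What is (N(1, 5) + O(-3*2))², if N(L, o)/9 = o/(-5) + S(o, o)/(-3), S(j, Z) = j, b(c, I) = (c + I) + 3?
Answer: 2304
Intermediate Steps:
b(c, I) = 3 + I + c (b(c, I) = (I + c) + 3 = 3 + I + c)
N(L, o) = -24*o/5 (N(L, o) = 9*(o/(-5) + o/(-3)) = 9*(o*(-⅕) + o*(-⅓)) = 9*(-o/5 - o/3) = 9*(-8*o/15) = -24*o/5)
O(B) = 4*B (O(B) = (-2 + (3 + 4 - 1))*B = (-2 + 6)*B = 4*B)
(N(1, 5) + O(-3*2))² = (-24/5*5 + 4*(-3*2))² = (-24 + 4*(-6))² = (-24 - 24)² = (-48)² = 2304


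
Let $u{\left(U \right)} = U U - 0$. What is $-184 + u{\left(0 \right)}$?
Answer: $-184$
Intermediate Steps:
$u{\left(U \right)} = U^{2}$ ($u{\left(U \right)} = U^{2} + 0 = U^{2}$)
$-184 + u{\left(0 \right)} = -184 + 0^{2} = -184 + 0 = -184$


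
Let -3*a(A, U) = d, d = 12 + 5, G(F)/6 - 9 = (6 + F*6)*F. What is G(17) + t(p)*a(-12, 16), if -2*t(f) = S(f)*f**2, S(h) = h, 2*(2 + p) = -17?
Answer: 124641/16 ≈ 7790.1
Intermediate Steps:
p = -21/2 (p = -2 + (1/2)*(-17) = -2 - 17/2 = -21/2 ≈ -10.500)
G(F) = 54 + 6*F*(6 + 6*F) (G(F) = 54 + 6*((6 + F*6)*F) = 54 + 6*((6 + 6*F)*F) = 54 + 6*(F*(6 + 6*F)) = 54 + 6*F*(6 + 6*F))
d = 17
a(A, U) = -17/3 (a(A, U) = -1/3*17 = -17/3)
t(f) = -f**3/2 (t(f) = -f*f**2/2 = -f**3/2)
G(17) + t(p)*a(-12, 16) = (54 + 36*17 + 36*17**2) - (-21/2)**3/2*(-17/3) = (54 + 612 + 36*289) - 1/2*(-9261/8)*(-17/3) = (54 + 612 + 10404) + (9261/16)*(-17/3) = 11070 - 52479/16 = 124641/16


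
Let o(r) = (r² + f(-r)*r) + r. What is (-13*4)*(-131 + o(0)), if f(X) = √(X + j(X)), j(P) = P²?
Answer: 6812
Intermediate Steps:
f(X) = √(X + X²)
o(r) = r + r² + r*√(-r*(1 - r)) (o(r) = (r² + √((-r)*(1 - r))*r) + r = (r² + √(-r*(1 - r))*r) + r = (r² + r*√(-r*(1 - r))) + r = r + r² + r*√(-r*(1 - r)))
(-13*4)*(-131 + o(0)) = (-13*4)*(-131 + 0*(1 + 0 + √(0*(-1 + 0)))) = -52*(-131 + 0*(1 + 0 + √(0*(-1)))) = -52*(-131 + 0*(1 + 0 + √0)) = -52*(-131 + 0*(1 + 0 + 0)) = -52*(-131 + 0*1) = -52*(-131 + 0) = -52*(-131) = 6812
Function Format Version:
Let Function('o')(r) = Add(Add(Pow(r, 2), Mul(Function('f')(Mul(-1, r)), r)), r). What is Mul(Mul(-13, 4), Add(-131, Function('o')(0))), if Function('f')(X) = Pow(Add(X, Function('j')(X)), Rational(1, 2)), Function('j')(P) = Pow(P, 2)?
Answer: 6812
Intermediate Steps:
Function('f')(X) = Pow(Add(X, Pow(X, 2)), Rational(1, 2))
Function('o')(r) = Add(r, Pow(r, 2), Mul(r, Pow(Mul(-1, r, Add(1, Mul(-1, r))), Rational(1, 2)))) (Function('o')(r) = Add(Add(Pow(r, 2), Mul(Pow(Mul(Mul(-1, r), Add(1, Mul(-1, r))), Rational(1, 2)), r)), r) = Add(Add(Pow(r, 2), Mul(Pow(Mul(-1, r, Add(1, Mul(-1, r))), Rational(1, 2)), r)), r) = Add(Add(Pow(r, 2), Mul(r, Pow(Mul(-1, r, Add(1, Mul(-1, r))), Rational(1, 2)))), r) = Add(r, Pow(r, 2), Mul(r, Pow(Mul(-1, r, Add(1, Mul(-1, r))), Rational(1, 2)))))
Mul(Mul(-13, 4), Add(-131, Function('o')(0))) = Mul(Mul(-13, 4), Add(-131, Mul(0, Add(1, 0, Pow(Mul(0, Add(-1, 0)), Rational(1, 2)))))) = Mul(-52, Add(-131, Mul(0, Add(1, 0, Pow(Mul(0, -1), Rational(1, 2)))))) = Mul(-52, Add(-131, Mul(0, Add(1, 0, Pow(0, Rational(1, 2)))))) = Mul(-52, Add(-131, Mul(0, Add(1, 0, 0)))) = Mul(-52, Add(-131, Mul(0, 1))) = Mul(-52, Add(-131, 0)) = Mul(-52, -131) = 6812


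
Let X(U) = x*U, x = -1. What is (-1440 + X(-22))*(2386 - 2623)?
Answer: 336066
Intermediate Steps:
X(U) = -U
(-1440 + X(-22))*(2386 - 2623) = (-1440 - 1*(-22))*(2386 - 2623) = (-1440 + 22)*(-237) = -1418*(-237) = 336066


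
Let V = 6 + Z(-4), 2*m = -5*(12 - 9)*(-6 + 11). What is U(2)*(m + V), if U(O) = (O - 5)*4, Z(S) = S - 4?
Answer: 474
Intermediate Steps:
Z(S) = -4 + S
U(O) = -20 + 4*O (U(O) = (-5 + O)*4 = -20 + 4*O)
m = -75/2 (m = (-5*(12 - 9)*(-6 + 11))/2 = (-15*5)/2 = (-5*15)/2 = (1/2)*(-75) = -75/2 ≈ -37.500)
V = -2 (V = 6 + (-4 - 4) = 6 - 8 = -2)
U(2)*(m + V) = (-20 + 4*2)*(-75/2 - 2) = (-20 + 8)*(-79/2) = -12*(-79/2) = 474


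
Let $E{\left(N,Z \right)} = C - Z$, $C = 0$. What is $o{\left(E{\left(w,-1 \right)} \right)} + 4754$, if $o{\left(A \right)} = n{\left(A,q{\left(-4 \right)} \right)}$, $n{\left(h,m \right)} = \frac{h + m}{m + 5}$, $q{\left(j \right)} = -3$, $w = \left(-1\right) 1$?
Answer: $4753$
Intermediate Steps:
$w = -1$
$E{\left(N,Z \right)} = - Z$ ($E{\left(N,Z \right)} = 0 - Z = - Z$)
$n{\left(h,m \right)} = \frac{h + m}{5 + m}$
$o{\left(A \right)} = - \frac{3}{2} + \frac{A}{2}$ ($o{\left(A \right)} = \frac{A - 3}{5 - 3} = \frac{-3 + A}{2} = - \frac{3}{2} + \frac{A}{2}$)
$o{\left(E{\left(w,-1 \right)} \right)} + 4754 = \left(- \frac{3}{2} + \frac{\left(-1\right) \left(-1\right)}{2}\right) + 4754 = \left(- \frac{3}{2} + \frac{1}{2} \cdot 1\right) + 4754 = \left(- \frac{3}{2} + \frac{1}{2}\right) + 4754 = -1 + 4754 = 4753$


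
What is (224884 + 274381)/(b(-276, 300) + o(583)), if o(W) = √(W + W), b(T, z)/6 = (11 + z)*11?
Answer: 93162849/3830141 - 99853*√1166/84263102 ≈ 24.283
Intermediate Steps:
b(T, z) = 726 + 66*z (b(T, z) = 6*((11 + z)*11) = 6*(121 + 11*z) = 726 + 66*z)
o(W) = √2*√W (o(W) = √(2*W) = √2*√W)
(224884 + 274381)/(b(-276, 300) + o(583)) = (224884 + 274381)/((726 + 66*300) + √2*√583) = 499265/((726 + 19800) + √1166) = 499265/(20526 + √1166)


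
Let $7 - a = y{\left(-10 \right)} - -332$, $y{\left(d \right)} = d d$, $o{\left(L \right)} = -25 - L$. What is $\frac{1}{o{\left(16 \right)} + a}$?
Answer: $- \frac{1}{466} \approx -0.0021459$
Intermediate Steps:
$y{\left(d \right)} = d^{2}$
$a = -425$ ($a = 7 - \left(\left(-10\right)^{2} - -332\right) = 7 - \left(100 + 332\right) = 7 - 432 = -425$)
$\frac{1}{o{\left(16 \right)} + a} = \frac{1}{\left(-25 - 16\right) - 425} = \frac{1}{-41 - 425} = \frac{1}{-466} = - \frac{1}{466}$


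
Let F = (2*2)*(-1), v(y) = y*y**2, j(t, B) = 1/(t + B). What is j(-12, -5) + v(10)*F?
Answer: -68001/17 ≈ -4000.1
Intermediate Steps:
j(t, B) = 1/(B + t)
v(y) = y**3
F = -4 (F = 4*(-1) = -4)
j(-12, -5) + v(10)*F = 1/(-5 - 12) + 10**3*(-4) = 1/(-17) + 1000*(-4) = -1/17 - 4000 = -68001/17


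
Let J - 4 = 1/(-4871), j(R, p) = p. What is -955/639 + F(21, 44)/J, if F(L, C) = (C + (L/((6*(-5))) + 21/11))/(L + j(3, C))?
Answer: -117555989113/89014904550 ≈ -1.3206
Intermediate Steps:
F(L, C) = (21/11 + C - L/30)/(C + L) (F(L, C) = (C + (L/((6*(-5))) + 21/11))/(L + C) = (C + (L/(-30) + 21*(1/11)))/(C + L) = (C + (L*(-1/30) + 21/11))/(C + L) = (C + (-L/30 + 21/11))/(C + L) = (C + (21/11 - L/30))/(C + L) = (21/11 + C - L/30)/(C + L))
J = 19483/4871 (J = 4 + 1/(-4871) = 4 - 1/4871 = 19483/4871 ≈ 3.9998)
-955/639 + F(21, 44)/J = -955/639 + ((21/11 + 44 - 1/30*21)/(44 + 21))/(19483/4871) = -955*1/639 + ((21/11 + 44 - 7/10)/65)*(4871/19483) = -955/639 + ((1/65)*(4973/110))*(4871/19483) = -955/639 + (4973/7150)*(4871/19483) = -955/639 + 24223483/139303450 = -117555989113/89014904550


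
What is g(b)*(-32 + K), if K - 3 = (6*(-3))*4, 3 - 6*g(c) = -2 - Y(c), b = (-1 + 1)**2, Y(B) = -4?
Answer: -101/6 ≈ -16.833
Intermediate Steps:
b = 0 (b = 0**2 = 0)
g(c) = 1/6 (g(c) = 1/2 - (-2 - 1*(-4))/6 = 1/2 - (-2 + 4)/6 = 1/2 - 1/6*2 = 1/2 - 1/3 = 1/6)
K = -69 (K = 3 + (6*(-3))*4 = 3 - 18*4 = 3 - 72 = -69)
g(b)*(-32 + K) = (-32 - 69)/6 = (1/6)*(-101) = -101/6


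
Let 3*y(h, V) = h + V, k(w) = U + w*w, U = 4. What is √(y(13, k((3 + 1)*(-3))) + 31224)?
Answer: √281499/3 ≈ 176.85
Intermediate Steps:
k(w) = 4 + w² (k(w) = 4 + w*w = 4 + w²)
y(h, V) = V/3 + h/3 (y(h, V) = (h + V)/3 = (V + h)/3 = V/3 + h/3)
√(y(13, k((3 + 1)*(-3))) + 31224) = √(((4 + ((3 + 1)*(-3))²)/3 + (⅓)*13) + 31224) = √(((4 + (4*(-3))²)/3 + 13/3) + 31224) = √(((4 + (-12)²)/3 + 13/3) + 31224) = √(((4 + 144)/3 + 13/3) + 31224) = √(((⅓)*148 + 13/3) + 31224) = √((148/3 + 13/3) + 31224) = √(161/3 + 31224) = √(93833/3) = √281499/3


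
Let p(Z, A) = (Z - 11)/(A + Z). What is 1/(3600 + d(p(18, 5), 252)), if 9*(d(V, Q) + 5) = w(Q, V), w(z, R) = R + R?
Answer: 207/744179 ≈ 0.00027816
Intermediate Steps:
p(Z, A) = (-11 + Z)/(A + Z)
w(z, R) = 2*R
d(V, Q) = -5 + 2*V/9 (d(V, Q) = -5 + (2*V)/9 = -5 + 2*V/9)
1/(3600 + d(p(18, 5), 252)) = 1/(3600 + (-5 + 2*((-11 + 18)/(5 + 18))/9)) = 1/(3600 + (-5 + 2*(7/23)/9)) = 1/(3600 + (-5 + 2*((1/23)*7)/9)) = 1/(3600 + (-5 + (2/9)*(7/23))) = 1/(3600 + (-5 + 14/207)) = 1/(3600 - 1021/207) = 1/(744179/207) = 207/744179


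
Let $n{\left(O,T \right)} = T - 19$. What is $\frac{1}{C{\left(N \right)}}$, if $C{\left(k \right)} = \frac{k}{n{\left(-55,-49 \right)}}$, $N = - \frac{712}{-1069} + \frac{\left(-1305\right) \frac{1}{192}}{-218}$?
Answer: $- \frac{1014198784}{10398839} \approx -97.53$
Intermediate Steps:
$N = \frac{10398839}{14914688}$ ($N = \left(-712\right) \left(- \frac{1}{1069}\right) + \left(-1305\right) \frac{1}{192} \left(- \frac{1}{218}\right) = \frac{712}{1069} - - \frac{435}{13952} = \frac{712}{1069} + \frac{435}{13952} = \frac{10398839}{14914688} \approx 0.69722$)
$n{\left(O,T \right)} = -19 + T$
$C{\left(k \right)} = - \frac{k}{68}$ ($C{\left(k \right)} = \frac{k}{-19 - 49} = \frac{k}{-68} = k \left(- \frac{1}{68}\right) = - \frac{k}{68}$)
$\frac{1}{C{\left(N \right)}} = \frac{1}{\left(- \frac{1}{68}\right) \frac{10398839}{14914688}} = \frac{1}{- \frac{10398839}{1014198784}} = - \frac{1014198784}{10398839}$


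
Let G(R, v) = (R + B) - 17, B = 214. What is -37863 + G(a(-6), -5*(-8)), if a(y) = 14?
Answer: -37652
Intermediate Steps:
G(R, v) = 197 + R (G(R, v) = (R + 214) - 17 = (214 + R) - 17 = 197 + R)
-37863 + G(a(-6), -5*(-8)) = -37863 + (197 + 14) = -37863 + 211 = -37652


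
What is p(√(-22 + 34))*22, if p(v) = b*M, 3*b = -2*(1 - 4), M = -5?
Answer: -220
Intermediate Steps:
b = 2 (b = (-2*(1 - 4))/3 = (-2*(-3))/3 = (⅓)*6 = 2)
p(v) = -10 (p(v) = 2*(-5) = -10)
p(√(-22 + 34))*22 = -10*22 = -220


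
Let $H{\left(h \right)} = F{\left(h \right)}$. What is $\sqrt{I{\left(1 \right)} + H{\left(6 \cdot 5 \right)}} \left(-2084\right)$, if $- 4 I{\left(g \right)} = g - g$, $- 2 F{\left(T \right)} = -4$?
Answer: $- 2084 \sqrt{2} \approx -2947.2$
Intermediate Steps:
$F{\left(T \right)} = 2$ ($F{\left(T \right)} = \left(- \frac{1}{2}\right) \left(-4\right) = 2$)
$I{\left(g \right)} = 0$ ($I{\left(g \right)} = - \frac{g - g}{4} = \left(- \frac{1}{4}\right) 0 = 0$)
$H{\left(h \right)} = 2$
$\sqrt{I{\left(1 \right)} + H{\left(6 \cdot 5 \right)}} \left(-2084\right) = \sqrt{0 + 2} \left(-2084\right) = \sqrt{2} \left(-2084\right) = - 2084 \sqrt{2}$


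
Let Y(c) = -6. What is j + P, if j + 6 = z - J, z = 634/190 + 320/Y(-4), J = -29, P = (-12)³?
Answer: -500174/285 ≈ -1755.0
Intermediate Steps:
P = -1728
z = -14249/285 (z = 634/190 + 320/(-6) = 634*(1/190) + 320*(-⅙) = 317/95 - 160/3 = -14249/285 ≈ -49.996)
j = -7694/285 (j = -6 + (-14249/285 - (-29)) = -6 + (-14249/285 - 1*(-29)) = -6 + (-14249/285 + 29) = -6 - 5984/285 = -7694/285 ≈ -26.996)
j + P = -7694/285 - 1728 = -500174/285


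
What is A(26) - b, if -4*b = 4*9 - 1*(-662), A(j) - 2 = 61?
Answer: 475/2 ≈ 237.50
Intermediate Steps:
A(j) = 63 (A(j) = 2 + 61 = 63)
b = -349/2 (b = -(4*9 - 1*(-662))/4 = -(36 + 662)/4 = -¼*698 = -349/2 ≈ -174.50)
A(26) - b = 63 - 1*(-349/2) = 63 + 349/2 = 475/2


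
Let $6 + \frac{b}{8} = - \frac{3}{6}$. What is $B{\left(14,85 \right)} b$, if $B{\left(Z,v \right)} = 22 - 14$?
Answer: $-416$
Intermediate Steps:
$b = -52$ ($b = -48 + 8 \left(- \frac{3}{6}\right) = -48 + 8 \left(\left(-3\right) \frac{1}{6}\right) = -48 + 8 \left(- \frac{1}{2}\right) = -48 - 4 = -52$)
$B{\left(Z,v \right)} = 8$ ($B{\left(Z,v \right)} = 22 - 14 = 8$)
$B{\left(14,85 \right)} b = 8 \left(-52\right) = -416$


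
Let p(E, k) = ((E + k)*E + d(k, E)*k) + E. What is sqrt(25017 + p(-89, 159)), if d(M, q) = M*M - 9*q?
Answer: 2*sqrt(1041434) ≈ 2041.0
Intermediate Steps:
d(M, q) = M**2 - 9*q
p(E, k) = E + E*(E + k) + k*(k**2 - 9*E) (p(E, k) = ((E + k)*E + (k**2 - 9*E)*k) + E = (E*(E + k) + k*(k**2 - 9*E)) + E = E + E*(E + k) + k*(k**2 - 9*E))
sqrt(25017 + p(-89, 159)) = sqrt(25017 + (-89 + (-89)**2 + 159**3 - 8*(-89)*159)) = sqrt(25017 + (-89 + 7921 + 4019679 + 113208)) = sqrt(25017 + 4140719) = sqrt(4165736) = 2*sqrt(1041434)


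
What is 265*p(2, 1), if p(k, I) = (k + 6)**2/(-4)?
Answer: -4240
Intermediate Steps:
p(k, I) = -(6 + k)**2/4 (p(k, I) = (6 + k)**2*(-1/4) = -(6 + k)**2/4)
265*p(2, 1) = 265*(-(6 + 2)**2/4) = 265*(-1/4*8**2) = 265*(-1/4*64) = 265*(-16) = -4240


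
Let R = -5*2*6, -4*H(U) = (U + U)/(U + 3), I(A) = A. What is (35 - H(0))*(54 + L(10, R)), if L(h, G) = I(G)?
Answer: -210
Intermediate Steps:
H(U) = -U/(2*(3 + U)) (H(U) = -(U + U)/(4*(U + 3)) = -2*U/(4*(3 + U)) = -U/(2*(3 + U)))
R = -60 (R = -10*6 = -60)
L(h, G) = G
(35 - H(0))*(54 + L(10, R)) = (35 - (-1)*0/(6 + 2*0))*(54 - 60) = (35 - (-1)*0/(6 + 0))*(-6) = (35 - (-1)*0/6)*(-6) = (35 - 1*0)*(-6) = (35 + 0)*(-6) = 35*(-6) = -210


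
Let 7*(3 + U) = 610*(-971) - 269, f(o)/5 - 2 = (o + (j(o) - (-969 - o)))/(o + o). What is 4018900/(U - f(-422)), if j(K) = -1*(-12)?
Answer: -4748732240/100041737 ≈ -47.468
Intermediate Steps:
j(K) = 12
f(o) = 10 + 5*(981 + 2*o)/(2*o) (f(o) = 10 + 5*((o + (12 - (-969 - o)))/(o + o)) = 10 + 5*((o + (12 + (969 + o)))/((2*o))) = 10 + 5*((o + (981 + o))*(1/(2*o))) = 10 + 5*((981 + 2*o)*(1/(2*o))) = 10 + 5*((981 + 2*o)/(2*o)) = 10 + 5*(981 + 2*o)/(2*o))
U = -592600/7 (U = -3 + (610*(-971) - 269)/7 = -3 + (-592310 - 269)/7 = -3 + (⅐)*(-592579) = -3 - 592579/7 = -592600/7 ≈ -84657.)
4018900/(U - f(-422)) = 4018900/(-592600/7 - (15 + (4905/2)/(-422))) = 4018900/(-592600/7 - (15 + (4905/2)*(-1/422))) = 4018900/(-592600/7 - (15 - 4905/844)) = 4018900/(-592600/7 - 1*7755/844) = 4018900/(-592600/7 - 7755/844) = 4018900/(-500208685/5908) = 4018900*(-5908/500208685) = -4748732240/100041737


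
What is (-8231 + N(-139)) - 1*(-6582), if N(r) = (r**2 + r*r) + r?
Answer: 36854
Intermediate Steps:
N(r) = r + 2*r**2 (N(r) = (r**2 + r**2) + r = 2*r**2 + r = r + 2*r**2)
(-8231 + N(-139)) - 1*(-6582) = (-8231 - 139*(1 + 2*(-139))) - 1*(-6582) = (-8231 - 139*(1 - 278)) + 6582 = (-8231 - 139*(-277)) + 6582 = (-8231 + 38503) + 6582 = 30272 + 6582 = 36854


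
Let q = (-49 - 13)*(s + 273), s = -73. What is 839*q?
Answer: -10403600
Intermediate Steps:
q = -12400 (q = (-49 - 13)*(-73 + 273) = -62*200 = -12400)
839*q = 839*(-12400) = -10403600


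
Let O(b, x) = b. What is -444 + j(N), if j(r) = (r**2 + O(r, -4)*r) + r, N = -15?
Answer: -9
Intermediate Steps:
j(r) = r + 2*r**2 (j(r) = (r**2 + r*r) + r = (r**2 + r**2) + r = 2*r**2 + r = r + 2*r**2)
-444 + j(N) = -444 - 15*(1 + 2*(-15)) = -444 - 15*(1 - 30) = -444 - 15*(-29) = -444 + 435 = -9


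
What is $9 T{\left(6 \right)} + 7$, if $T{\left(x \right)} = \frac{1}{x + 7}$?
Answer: $\frac{100}{13} \approx 7.6923$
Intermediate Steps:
$T{\left(x \right)} = \frac{1}{7 + x}$
$9 T{\left(6 \right)} + 7 = \frac{9}{7 + 6} + 7 = \frac{9}{13} + 7 = \frac{100}{13}$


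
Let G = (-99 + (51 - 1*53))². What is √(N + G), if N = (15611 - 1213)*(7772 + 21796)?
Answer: √425730265 ≈ 20633.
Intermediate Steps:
N = 425720064 (N = 14398*29568 = 425720064)
G = 10201 (G = (-99 + (51 - 53))² = (-99 - 2)² = (-101)² = 10201)
√(N + G) = √(425720064 + 10201) = √425730265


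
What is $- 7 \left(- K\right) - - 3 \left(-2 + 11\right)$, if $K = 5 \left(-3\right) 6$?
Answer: $-603$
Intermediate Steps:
$K = -90$ ($K = \left(-15\right) 6 = -90$)
$- 7 \left(- K\right) - - 3 \left(-2 + 11\right) = - 7 \left(\left(-1\right) \left(-90\right)\right) - - 3 \left(-2 + 11\right) = \left(-7\right) 90 - \left(-3\right) 9 = -630 - -27 = -630 + 27 = -603$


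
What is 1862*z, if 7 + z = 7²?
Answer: 78204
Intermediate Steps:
z = 42 (z = -7 + 7² = -7 + 49 = 42)
1862*z = 1862*42 = 78204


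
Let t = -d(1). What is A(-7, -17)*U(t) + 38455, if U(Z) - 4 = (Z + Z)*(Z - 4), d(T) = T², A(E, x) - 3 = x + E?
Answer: 38161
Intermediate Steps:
A(E, x) = 3 + E + x (A(E, x) = 3 + (x + E) = 3 + (E + x) = 3 + E + x)
t = -1 (t = -1*1² = -1*1 = -1)
U(Z) = 4 + 2*Z*(-4 + Z) (U(Z) = 4 + (Z + Z)*(Z - 4) = 4 + (2*Z)*(-4 + Z) = 4 + 2*Z*(-4 + Z))
A(-7, -17)*U(t) + 38455 = (3 - 7 - 17)*(4 - 8*(-1) + 2*(-1)²) + 38455 = -21*(4 + 8 + 2*1) + 38455 = -21*(4 + 8 + 2) + 38455 = -21*14 + 38455 = -294 + 38455 = 38161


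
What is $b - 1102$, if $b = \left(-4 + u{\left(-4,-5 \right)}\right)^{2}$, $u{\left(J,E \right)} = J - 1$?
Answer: $-1021$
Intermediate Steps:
$u{\left(J,E \right)} = -1 + J$
$b = 81$ ($b = \left(-4 - 5\right)^{2} = \left(-9\right)^{2} = 81$)
$b - 1102 = 81 - 1102 = -1021$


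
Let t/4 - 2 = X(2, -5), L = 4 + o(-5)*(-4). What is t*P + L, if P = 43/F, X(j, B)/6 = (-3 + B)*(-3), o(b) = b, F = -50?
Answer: -11956/25 ≈ -478.24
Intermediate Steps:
X(j, B) = 54 - 18*B (X(j, B) = 6*((-3 + B)*(-3)) = 6*(9 - 3*B) = 54 - 18*B)
L = 24 (L = 4 - 5*(-4) = 4 + 20 = 24)
t = 584 (t = 8 + 4*(54 - 18*(-5)) = 8 + 4*(54 + 90) = 8 + 4*144 = 8 + 576 = 584)
P = -43/50 (P = 43/(-50) = 43*(-1/50) = -43/50 ≈ -0.86000)
t*P + L = 584*(-43/50) + 24 = -12556/25 + 24 = -11956/25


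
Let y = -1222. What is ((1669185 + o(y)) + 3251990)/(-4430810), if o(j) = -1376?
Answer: -4919799/4430810 ≈ -1.1104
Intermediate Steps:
((1669185 + o(y)) + 3251990)/(-4430810) = ((1669185 - 1376) + 3251990)/(-4430810) = (1667809 + 3251990)*(-1/4430810) = 4919799*(-1/4430810) = -4919799/4430810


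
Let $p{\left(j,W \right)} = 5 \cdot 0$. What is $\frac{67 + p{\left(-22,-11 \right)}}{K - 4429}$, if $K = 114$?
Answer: $- \frac{67}{4315} \approx -0.015527$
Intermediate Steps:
$p{\left(j,W \right)} = 0$
$\frac{67 + p{\left(-22,-11 \right)}}{K - 4429} = \frac{67 + 0}{114 - 4429} = \frac{67}{-4315} = 67 \left(- \frac{1}{4315}\right) = - \frac{67}{4315}$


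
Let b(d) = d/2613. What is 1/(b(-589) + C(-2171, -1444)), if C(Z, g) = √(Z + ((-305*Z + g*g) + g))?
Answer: 81003/985957136417 + 13655538*√685919/18733185591923 ≈ 0.00060380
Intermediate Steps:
C(Z, g) = √(g + g² - 304*Z) (C(Z, g) = √(Z + ((-305*Z + g²) + g)) = √(Z + ((g² - 305*Z) + g)) = √(Z + (g + g² - 305*Z)) = √(g + g² - 304*Z))
b(d) = d/2613 (b(d) = d*(1/2613) = d/2613)
1/(b(-589) + C(-2171, -1444)) = 1/((1/2613)*(-589) + √(-1444 + (-1444)² - 304*(-2171))) = 1/(-589/2613 + √(-1444 + 2085136 + 659984)) = 1/(-589/2613 + √2743676) = 1/(-589/2613 + 2*√685919)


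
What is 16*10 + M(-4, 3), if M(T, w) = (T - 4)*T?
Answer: 192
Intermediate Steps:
M(T, w) = T*(-4 + T) (M(T, w) = (-4 + T)*T = T*(-4 + T))
16*10 + M(-4, 3) = 16*10 - 4*(-4 - 4) = 160 - 4*(-8) = 160 + 32 = 192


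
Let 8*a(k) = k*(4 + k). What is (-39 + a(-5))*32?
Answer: -1228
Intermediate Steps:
a(k) = k*(4 + k)/8 (a(k) = (k*(4 + k))/8 = k*(4 + k)/8)
(-39 + a(-5))*32 = (-39 + (⅛)*(-5)*(4 - 5))*32 = (-39 + (⅛)*(-5)*(-1))*32 = (-39 + 5/8)*32 = -307/8*32 = -1228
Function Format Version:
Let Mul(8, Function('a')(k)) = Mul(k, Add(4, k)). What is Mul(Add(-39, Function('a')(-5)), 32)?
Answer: -1228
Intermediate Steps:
Function('a')(k) = Mul(Rational(1, 8), k, Add(4, k)) (Function('a')(k) = Mul(Rational(1, 8), Mul(k, Add(4, k))) = Mul(Rational(1, 8), k, Add(4, k)))
Mul(Add(-39, Function('a')(-5)), 32) = Mul(Add(-39, Mul(Rational(1, 8), -5, Add(4, -5))), 32) = Mul(Add(-39, Mul(Rational(1, 8), -5, -1)), 32) = Mul(Add(-39, Rational(5, 8)), 32) = Mul(Rational(-307, 8), 32) = -1228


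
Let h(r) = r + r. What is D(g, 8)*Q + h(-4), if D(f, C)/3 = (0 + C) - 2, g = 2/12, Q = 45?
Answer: 802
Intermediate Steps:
h(r) = 2*r
g = ⅙ (g = 2*(1/12) = ⅙ ≈ 0.16667)
D(f, C) = -6 + 3*C (D(f, C) = 3*((0 + C) - 2) = 3*(C - 2) = 3*(-2 + C) = -6 + 3*C)
D(g, 8)*Q + h(-4) = (-6 + 3*8)*45 + 2*(-4) = (-6 + 24)*45 - 8 = 18*45 - 8 = 810 - 8 = 802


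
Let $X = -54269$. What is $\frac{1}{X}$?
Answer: $- \frac{1}{54269} \approx -1.8427 \cdot 10^{-5}$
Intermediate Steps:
$\frac{1}{X} = \frac{1}{-54269} = - \frac{1}{54269}$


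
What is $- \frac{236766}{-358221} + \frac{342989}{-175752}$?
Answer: $- \frac{27084588179}{20986019064} \approx -1.2906$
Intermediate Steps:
$- \frac{236766}{-358221} + \frac{342989}{-175752} = \left(-236766\right) \left(- \frac{1}{358221}\right) + 342989 \left(- \frac{1}{175752}\right) = \frac{78922}{119407} - \frac{342989}{175752} = - \frac{27084588179}{20986019064}$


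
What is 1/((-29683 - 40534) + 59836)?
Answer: -1/10381 ≈ -9.6330e-5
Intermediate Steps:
1/((-29683 - 40534) + 59836) = 1/(-70217 + 59836) = 1/(-10381) = -1/10381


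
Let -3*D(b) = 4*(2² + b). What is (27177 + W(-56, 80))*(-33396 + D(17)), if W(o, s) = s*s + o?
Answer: -1120405904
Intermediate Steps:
D(b) = -16/3 - 4*b/3 (D(b) = -4*(2² + b)/3 = -4*(4 + b)/3 = -(16 + 4*b)/3 = -16/3 - 4*b/3)
W(o, s) = o + s² (W(o, s) = s² + o = o + s²)
(27177 + W(-56, 80))*(-33396 + D(17)) = (27177 + (-56 + 80²))*(-33396 + (-16/3 - 4/3*17)) = (27177 + (-56 + 6400))*(-33396 + (-16/3 - 68/3)) = (27177 + 6344)*(-33396 - 28) = 33521*(-33424) = -1120405904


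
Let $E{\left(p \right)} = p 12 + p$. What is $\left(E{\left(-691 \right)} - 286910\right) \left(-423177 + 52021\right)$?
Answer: $109822462308$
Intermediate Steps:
$E{\left(p \right)} = 13 p$ ($E{\left(p \right)} = 12 p + p = 13 p$)
$\left(E{\left(-691 \right)} - 286910\right) \left(-423177 + 52021\right) = \left(13 \left(-691\right) - 286910\right) \left(-423177 + 52021\right) = \left(-8983 - 286910\right) \left(-371156\right) = \left(-295893\right) \left(-371156\right) = 109822462308$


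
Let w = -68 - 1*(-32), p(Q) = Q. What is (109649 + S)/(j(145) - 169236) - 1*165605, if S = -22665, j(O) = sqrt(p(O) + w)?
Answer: -4743078310949359/28640823587 - 86984*sqrt(109)/28640823587 ≈ -1.6561e+5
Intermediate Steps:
w = -36 (w = -68 + 32 = -36)
j(O) = sqrt(-36 + O) (j(O) = sqrt(O - 36) = sqrt(-36 + O))
(109649 + S)/(j(145) - 169236) - 1*165605 = (109649 - 22665)/(sqrt(-36 + 145) - 169236) - 1*165605 = 86984/(sqrt(109) - 169236) - 165605 = 86984/(-169236 + sqrt(109)) - 165605 = -165605 + 86984/(-169236 + sqrt(109))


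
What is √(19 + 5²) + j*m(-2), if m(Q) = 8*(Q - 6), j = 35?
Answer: -2240 + 2*√11 ≈ -2233.4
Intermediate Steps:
m(Q) = -48 + 8*Q (m(Q) = 8*(-6 + Q) = -48 + 8*Q)
√(19 + 5²) + j*m(-2) = √(19 + 5²) + 35*(-48 + 8*(-2)) = √(19 + 25) + 35*(-48 - 16) = √44 + 35*(-64) = 2*√11 - 2240 = -2240 + 2*√11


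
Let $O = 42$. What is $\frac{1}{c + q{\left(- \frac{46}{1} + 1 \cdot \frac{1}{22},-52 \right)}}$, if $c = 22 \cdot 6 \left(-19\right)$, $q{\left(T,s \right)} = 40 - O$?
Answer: $- \frac{1}{2510} \approx -0.00039841$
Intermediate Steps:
$q{\left(T,s \right)} = -2$ ($q{\left(T,s \right)} = 40 - 42 = -2$)
$c = -2508$ ($c = 132 \left(-19\right) = -2508$)
$\frac{1}{c + q{\left(- \frac{46}{1} + 1 \cdot \frac{1}{22},-52 \right)}} = \frac{1}{-2508 - 2} = \frac{1}{-2510} = - \frac{1}{2510}$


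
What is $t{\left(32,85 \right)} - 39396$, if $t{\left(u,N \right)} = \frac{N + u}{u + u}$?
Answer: $- \frac{2521227}{64} \approx -39394.0$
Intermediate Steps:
$t{\left(u,N \right)} = \frac{N + u}{2 u}$
$t{\left(32,85 \right)} - 39396 = \frac{85 + 32}{2 \cdot 32} - 39396 = \frac{1}{2} \cdot \frac{1}{32} \cdot 117 - 39396 = \frac{117}{64} - 39396 = - \frac{2521227}{64}$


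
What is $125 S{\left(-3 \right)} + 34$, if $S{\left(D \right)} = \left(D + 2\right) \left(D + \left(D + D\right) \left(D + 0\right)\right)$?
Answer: $-1841$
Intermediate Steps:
$S{\left(D \right)} = \left(2 + D\right) \left(D + 2 D^{2}\right)$ ($S{\left(D \right)} = \left(2 + D\right) \left(D + 2 D D\right) = \left(2 + D\right) \left(D + 2 D^{2}\right)$)
$125 S{\left(-3 \right)} + 34 = 125 \left(- 3 \left(2 + 2 \left(-3\right)^{2} + 5 \left(-3\right)\right)\right) + 34 = 125 \left(- 3 \left(2 + 2 \cdot 9 - 15\right)\right) + 34 = 125 \left(- 3 \left(2 + 18 - 15\right)\right) + 34 = 125 \left(\left(-3\right) 5\right) + 34 = 125 \left(-15\right) + 34 = -1875 + 34 = -1841$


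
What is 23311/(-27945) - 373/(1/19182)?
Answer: -199943312581/27945 ≈ -7.1549e+6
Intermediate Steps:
23311/(-27945) - 373/(1/19182) = 23311*(-1/27945) - 373/1/19182 = -23311/27945 - 373*19182 = -23311/27945 - 7154886 = -199943312581/27945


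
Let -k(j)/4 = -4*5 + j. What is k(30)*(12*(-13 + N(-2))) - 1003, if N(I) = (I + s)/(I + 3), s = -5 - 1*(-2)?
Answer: 7637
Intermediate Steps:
s = -3 (s = -5 + 2 = -3)
k(j) = 80 - 4*j (k(j) = -4*(-4*5 + j) = -4*(-20 + j) = 80 - 4*j)
N(I) = (-3 + I)/(3 + I) (N(I) = (I - 3)/(I + 3) = (-3 + I)/(3 + I))
k(30)*(12*(-13 + N(-2))) - 1003 = (80 - 4*30)*(12*(-13 + (-3 - 2)/(3 - 2))) - 1003 = (80 - 120)*(12*(-13 - 5/1)) - 1003 = -480*(-13 + 1*(-5)) - 1003 = -480*(-13 - 5) - 1003 = -480*(-18) - 1003 = -40*(-216) - 1003 = 8640 - 1003 = 7637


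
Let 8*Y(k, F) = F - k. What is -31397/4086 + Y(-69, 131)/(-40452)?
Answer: -211695599/27547812 ≈ -7.6847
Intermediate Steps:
Y(k, F) = -k/8 + F/8 (Y(k, F) = (F - k)/8 = -k/8 + F/8)
-31397/4086 + Y(-69, 131)/(-40452) = -31397/4086 + (-⅛*(-69) + (⅛)*131)/(-40452) = -31397*1/4086 + (69/8 + 131/8)*(-1/40452) = -31397/4086 + 25*(-1/40452) = -31397/4086 - 25/40452 = -211695599/27547812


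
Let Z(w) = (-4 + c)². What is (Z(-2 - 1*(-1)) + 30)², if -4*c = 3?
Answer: 707281/256 ≈ 2762.8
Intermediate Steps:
c = -¾ (c = -¼*3 = -¾ ≈ -0.75000)
Z(w) = 361/16 (Z(w) = (-4 - ¾)² = (-19/4)² = 361/16)
(Z(-2 - 1*(-1)) + 30)² = (361/16 + 30)² = (841/16)² = 707281/256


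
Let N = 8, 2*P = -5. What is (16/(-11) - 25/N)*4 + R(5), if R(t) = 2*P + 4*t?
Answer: -73/22 ≈ -3.3182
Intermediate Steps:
P = -5/2 (P = (½)*(-5) = -5/2 ≈ -2.5000)
R(t) = -5 + 4*t (R(t) = 2*(-5/2) + 4*t = -5 + 4*t)
(16/(-11) - 25/N)*4 + R(5) = (16/(-11) - 25/8)*4 + (-5 + 4*5) = (16*(-1/11) - 25*⅛)*4 + (-5 + 20) = (-16/11 - 25/8)*4 + 15 = -403/88*4 + 15 = -403/22 + 15 = -73/22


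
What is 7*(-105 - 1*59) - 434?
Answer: -1582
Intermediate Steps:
7*(-105 - 1*59) - 434 = 7*(-105 - 59) - 434 = 7*(-164) - 434 = -1148 - 434 = -1582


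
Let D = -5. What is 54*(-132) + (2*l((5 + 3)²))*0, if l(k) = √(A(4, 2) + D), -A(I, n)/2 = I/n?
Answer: -7128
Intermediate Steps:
A(I, n) = -2*I/n
l(k) = 3*I (l(k) = √(-2*4/2 - 5) = √(-2*4*½ - 5) = √(-4 - 5) = √(-9) = 3*I)
54*(-132) + (2*l((5 + 3)²))*0 = 54*(-132) + (2*(3*I))*0 = -7128 + (6*I)*0 = -7128 + 0 = -7128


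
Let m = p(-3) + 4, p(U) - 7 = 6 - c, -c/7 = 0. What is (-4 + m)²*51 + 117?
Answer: 8736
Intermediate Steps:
c = 0 (c = -7*0 = 0)
p(U) = 13 (p(U) = 7 + (6 - 1*0) = 7 + (6 + 0) = 7 + 6 = 13)
m = 17 (m = 13 + 4 = 17)
(-4 + m)²*51 + 117 = (-4 + 17)²*51 + 117 = 13²*51 + 117 = 169*51 + 117 = 8619 + 117 = 8736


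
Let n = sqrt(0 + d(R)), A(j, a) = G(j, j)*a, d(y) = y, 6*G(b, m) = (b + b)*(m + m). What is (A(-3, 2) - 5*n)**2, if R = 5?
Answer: 269 - 120*sqrt(5) ≈ 0.67184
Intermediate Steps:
G(b, m) = 2*b*m/3 (G(b, m) = ((b + b)*(m + m))/6 = ((2*b)*(2*m))/6 = (4*b*m)/6 = 2*b*m/3)
A(j, a) = 2*a*j**2/3 (A(j, a) = (2*j*j/3)*a = (2*j**2/3)*a = 2*a*j**2/3)
n = sqrt(5) (n = sqrt(0 + 5) = sqrt(5) ≈ 2.2361)
(A(-3, 2) - 5*n)**2 = ((2/3)*2*(-3)**2 - 5*sqrt(5))**2 = ((2/3)*2*9 - 5*sqrt(5))**2 = (12 - 5*sqrt(5))**2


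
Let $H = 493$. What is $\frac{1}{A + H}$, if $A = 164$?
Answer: $\frac{1}{657} \approx 0.0015221$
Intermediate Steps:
$\frac{1}{A + H} = \frac{1}{164 + 493} = \frac{1}{657}$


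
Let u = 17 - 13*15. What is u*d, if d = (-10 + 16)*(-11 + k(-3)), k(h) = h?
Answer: 14952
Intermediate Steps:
u = -178 (u = 17 - 195 = -178)
d = -84 (d = (-10 + 16)*(-11 - 3) = 6*(-14) = -84)
u*d = -178*(-84) = 14952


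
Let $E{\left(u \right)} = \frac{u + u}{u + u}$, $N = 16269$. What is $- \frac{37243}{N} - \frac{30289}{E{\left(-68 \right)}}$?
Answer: $- \frac{492808984}{16269} \approx -30291.0$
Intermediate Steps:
$E{\left(u \right)} = 1$ ($E{\left(u \right)} = \frac{2 u}{2 u} = 2 u \frac{1}{2 u} = 1$)
$- \frac{37243}{N} - \frac{30289}{E{\left(-68 \right)}} = - \frac{37243}{16269} - \frac{30289}{1} = \left(-37243\right) \frac{1}{16269} - 30289 = - \frac{37243}{16269} - 30289 = - \frac{492808984}{16269}$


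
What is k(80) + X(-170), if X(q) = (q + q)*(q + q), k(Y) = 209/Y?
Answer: 9248209/80 ≈ 1.1560e+5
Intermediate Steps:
X(q) = 4*q² (X(q) = (2*q)*(2*q) = 4*q²)
k(80) + X(-170) = 209/80 + 4*(-170)² = 209*(1/80) + 4*28900 = 209/80 + 115600 = 9248209/80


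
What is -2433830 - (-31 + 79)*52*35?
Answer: -2521190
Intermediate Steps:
-2433830 - (-31 + 79)*52*35 = -2433830 - 48*52*35 = -2433830 - 2496*35 = -2433830 - 1*87360 = -2433830 - 87360 = -2521190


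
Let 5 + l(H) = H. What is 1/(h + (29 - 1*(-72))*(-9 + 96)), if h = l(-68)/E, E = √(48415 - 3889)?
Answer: 391249962/3437913410765 + 73*√44526/3437913410765 ≈ 0.00011381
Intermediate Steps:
l(H) = -5 + H
E = √44526 ≈ 211.01
h = -73*√44526/44526 (h = (-5 - 68)/(√44526) = -73*√44526/44526 ≈ -0.34595)
1/(h + (29 - 1*(-72))*(-9 + 96)) = 1/(-73*√44526/44526 + (29 - 1*(-72))*(-9 + 96)) = 1/(-73*√44526/44526 + (29 + 72)*87) = 1/(-73*√44526/44526 + 101*87) = 1/(-73*√44526/44526 + 8787) = 1/(8787 - 73*√44526/44526)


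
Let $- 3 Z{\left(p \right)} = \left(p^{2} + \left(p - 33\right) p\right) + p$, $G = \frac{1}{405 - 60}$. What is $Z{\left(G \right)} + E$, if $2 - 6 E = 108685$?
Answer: $- \frac{12935971999}{714150} \approx -18114.0$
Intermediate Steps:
$E = - \frac{108683}{6}$ ($E = \frac{1}{3} - \frac{108685}{6} = - \frac{108683}{6} \approx -18114.0$)
$G = \frac{1}{345} \approx 0.0028986$
$Z{\left(p \right)} = - \frac{p}{3} - \frac{p^{2}}{3} - \frac{p \left(-33 + p\right)}{3}$ ($Z{\left(p \right)} = - \frac{\left(p^{2} + \left(p - 33\right) p\right) + p}{3} = - \frac{\left(p^{2} + \left(-33 + p\right) p\right) + p}{3} = - \frac{\left(p^{2} + p \left(-33 + p\right)\right) + p}{3} = - \frac{p + p^{2} + p \left(-33 + p\right)}{3} = - \frac{p}{3} - \frac{p^{2}}{3} - \frac{p \left(-33 + p\right)}{3}$)
$Z{\left(G \right)} + E = \frac{2}{3} \cdot \frac{1}{345} \left(16 - \frac{1}{345}\right) - \frac{108683}{6} = \frac{2}{3} \cdot \frac{1}{345} \cdot \frac{5519}{345} - \frac{108683}{6} = \frac{11038}{357075} - \frac{108683}{6} = - \frac{12935971999}{714150}$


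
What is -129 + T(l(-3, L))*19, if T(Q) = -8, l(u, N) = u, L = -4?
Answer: -281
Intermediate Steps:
-129 + T(l(-3, L))*19 = -129 - 8*19 = -129 - 152 = -281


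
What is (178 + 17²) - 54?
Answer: 413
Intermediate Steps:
(178 + 17²) - 54 = (178 + 289) - 54 = 467 - 54 = 413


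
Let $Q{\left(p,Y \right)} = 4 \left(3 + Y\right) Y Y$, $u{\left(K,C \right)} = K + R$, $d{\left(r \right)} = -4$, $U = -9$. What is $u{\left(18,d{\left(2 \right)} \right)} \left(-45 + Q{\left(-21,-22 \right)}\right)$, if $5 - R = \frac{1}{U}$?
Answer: $- \frac{7660432}{9} \approx -8.5116 \cdot 10^{5}$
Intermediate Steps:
$R = \frac{46}{9}$ ($R = 5 - \frac{1}{-9} = 5 - - \frac{1}{9} = 5 + \frac{1}{9} = \frac{46}{9} \approx 5.1111$)
$u{\left(K,C \right)} = \frac{46}{9} + K$ ($u{\left(K,C \right)} = K + \frac{46}{9} = \frac{46}{9} + K$)
$Q{\left(p,Y \right)} = Y^{2} \left(12 + 4 Y\right)$ ($Q{\left(p,Y \right)} = \left(12 + 4 Y\right) Y Y = Y \left(12 + 4 Y\right) Y = Y^{2} \left(12 + 4 Y\right)$)
$u{\left(18,d{\left(2 \right)} \right)} \left(-45 + Q{\left(-21,-22 \right)}\right) = \left(\frac{46}{9} + 18\right) \left(-45 + 4 \left(-22\right)^{2} \left(3 - 22\right)\right) = \frac{208 \left(-45 + 4 \cdot 484 \left(-19\right)\right)}{9} = \frac{208 \left(-45 - 36784\right)}{9} = \frac{208}{9} \left(-36829\right) = - \frac{7660432}{9}$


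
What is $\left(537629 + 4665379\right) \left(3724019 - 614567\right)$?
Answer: $16178503631616$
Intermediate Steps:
$\left(537629 + 4665379\right) \left(3724019 - 614567\right) = 5203008 \cdot 3109452 = 16178503631616$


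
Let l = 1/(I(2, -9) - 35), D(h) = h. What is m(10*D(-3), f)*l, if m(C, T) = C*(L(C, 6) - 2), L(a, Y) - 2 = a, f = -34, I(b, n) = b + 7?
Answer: -450/13 ≈ -34.615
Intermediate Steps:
I(b, n) = 7 + b
L(a, Y) = 2 + a
m(C, T) = C² (m(C, T) = C*((2 + C) - 2) = C*C = C²)
l = -1/26 (l = 1/((7 + 2) - 35) = 1/(9 - 35) = 1/(-26) = -1/26 ≈ -0.038462)
m(10*D(-3), f)*l = (10*(-3))²*(-1/26) = (-30)²*(-1/26) = 900*(-1/26) = -450/13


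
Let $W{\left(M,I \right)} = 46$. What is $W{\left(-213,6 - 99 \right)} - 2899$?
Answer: $-2853$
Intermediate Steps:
$W{\left(-213,6 - 99 \right)} - 2899 = 46 - 2899 = -2853$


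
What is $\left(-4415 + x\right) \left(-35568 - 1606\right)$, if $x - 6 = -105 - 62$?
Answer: $170108224$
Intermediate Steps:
$x = -161$ ($x = 6 - 167 = -161$)
$\left(-4415 + x\right) \left(-35568 - 1606\right) = \left(-4415 - 161\right) \left(-35568 - 1606\right) = \left(-4576\right) \left(-37174\right) = 170108224$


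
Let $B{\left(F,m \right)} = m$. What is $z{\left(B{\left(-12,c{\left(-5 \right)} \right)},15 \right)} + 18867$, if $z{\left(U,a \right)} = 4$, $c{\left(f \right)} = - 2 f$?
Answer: $18871$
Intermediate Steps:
$z{\left(B{\left(-12,c{\left(-5 \right)} \right)},15 \right)} + 18867 = 4 + 18867 = 18871$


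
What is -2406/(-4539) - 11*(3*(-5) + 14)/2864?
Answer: 2313571/4333232 ≈ 0.53391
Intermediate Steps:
-2406/(-4539) - 11*(3*(-5) + 14)/2864 = -2406*(-1/4539) - 11*(-15 + 14)*(1/2864) = 802/1513 - 11*(-1)*(1/2864) = 802/1513 + 11*(1/2864) = 802/1513 + 11/2864 = 2313571/4333232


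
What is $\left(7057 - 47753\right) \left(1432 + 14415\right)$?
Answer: $-644909512$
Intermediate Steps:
$\left(7057 - 47753\right) \left(1432 + 14415\right) = \left(-40696\right) 15847 = -644909512$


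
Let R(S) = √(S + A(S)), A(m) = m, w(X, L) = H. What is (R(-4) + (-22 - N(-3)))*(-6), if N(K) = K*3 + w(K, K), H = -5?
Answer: 48 - 12*I*√2 ≈ 48.0 - 16.971*I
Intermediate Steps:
w(X, L) = -5
N(K) = -5 + 3*K (N(K) = K*3 - 5 = 3*K - 5 = -5 + 3*K)
R(S) = √2*√S (R(S) = √(S + S) = √(2*S) = √2*√S)
(R(-4) + (-22 - N(-3)))*(-6) = (√2*√(-4) + (-22 - (-5 + 3*(-3))))*(-6) = (√2*(2*I) + (-22 - (-5 - 9)))*(-6) = (2*I*√2 + (-22 - 1*(-14)))*(-6) = (2*I*√2 + (-22 + 14))*(-6) = (2*I*√2 - 8)*(-6) = (-8 + 2*I*√2)*(-6) = 48 - 12*I*√2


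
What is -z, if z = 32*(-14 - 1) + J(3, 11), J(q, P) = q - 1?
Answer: 478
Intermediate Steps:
J(q, P) = -1 + q
z = -478 (z = 32*(-14 - 1) + (-1 + 3) = 32*(-15) + 2 = -480 + 2 = -478)
-z = -1*(-478) = 478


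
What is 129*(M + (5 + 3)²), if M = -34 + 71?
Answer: 13029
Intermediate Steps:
M = 37
129*(M + (5 + 3)²) = 129*(37 + (5 + 3)²) = 129*(37 + 8²) = 129*(37 + 64) = 129*101 = 13029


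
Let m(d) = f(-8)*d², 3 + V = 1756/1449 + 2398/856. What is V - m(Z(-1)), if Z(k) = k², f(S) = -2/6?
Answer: 835127/620172 ≈ 1.3466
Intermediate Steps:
f(S) = -⅓ (f(S) = -2*⅙ = -⅓)
V = 628403/620172 (V = -3 + (1756/1449 + 2398/856) = -3 + (1756*(1/1449) + 2398*(1/856)) = -3 + (1756/1449 + 1199/428) = -3 + 2488919/620172 = 628403/620172 ≈ 1.0133)
m(d) = -d²/3
V - m(Z(-1)) = 628403/620172 - (-1)*((-1)²)²/3 = 628403/620172 - (-1)*1²/3 = 628403/620172 - (-1)/3 = 628403/620172 - 1*(-⅓) = 628403/620172 + ⅓ = 835127/620172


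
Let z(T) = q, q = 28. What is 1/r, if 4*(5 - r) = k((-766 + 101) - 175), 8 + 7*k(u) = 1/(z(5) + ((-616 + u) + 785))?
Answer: 2572/13595 ≈ 0.18919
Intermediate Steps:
z(T) = 28
k(u) = -8/7 + 1/(7*(197 + u)) (k(u) = -8/7 + 1/(7*(28 + ((-616 + u) + 785))) = -8/7 + 1/(7*(28 + (169 + u))) = -8/7 + 1/(7*(197 + u)))
r = 13595/2572 (r = 5 - (-1575 - 8*((-766 + 101) - 175))/(28*(197 + ((-766 + 101) - 175))) = 5 - (-1575 - 8*(-665 - 175))/(28*(197 + (-665 - 175))) = 5 - (-1575 - 8*(-840))/(28*(197 - 840)) = 5 - (-1575 + 6720)/(28*(-643)) = 5 - (-1)*5145/(28*643) = 5 - ¼*(-735/643) = 5 + 735/2572 = 13595/2572 ≈ 5.2858)
1/r = 1/(13595/2572) = 2572/13595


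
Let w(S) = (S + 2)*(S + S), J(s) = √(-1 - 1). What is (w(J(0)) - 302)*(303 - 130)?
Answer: -52938 + 692*I*√2 ≈ -52938.0 + 978.64*I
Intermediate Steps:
J(s) = I*√2 (J(s) = √(-2) = I*√2)
w(S) = 2*S*(2 + S) (w(S) = (2 + S)*(2*S) = 2*S*(2 + S))
(w(J(0)) - 302)*(303 - 130) = (2*(I*√2)*(2 + I*√2) - 302)*(303 - 130) = (2*I*√2*(2 + I*√2) - 302)*173 = (-302 + 2*I*√2*(2 + I*√2))*173 = -52246 + 346*I*√2*(2 + I*√2)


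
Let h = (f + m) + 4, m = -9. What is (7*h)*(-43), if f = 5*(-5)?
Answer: 9030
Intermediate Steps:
f = -25
h = -30 (h = (-25 - 9) + 4 = -34 + 4 = -30)
(7*h)*(-43) = (7*(-30))*(-43) = -210*(-43) = 9030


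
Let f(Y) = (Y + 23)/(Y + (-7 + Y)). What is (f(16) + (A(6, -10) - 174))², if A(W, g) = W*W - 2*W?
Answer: 13771521/625 ≈ 22034.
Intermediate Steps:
f(Y) = (23 + Y)/(-7 + 2*Y)
A(W, g) = W² - 2*W
(f(16) + (A(6, -10) - 174))² = ((23 + 16)/(-7 + 2*16) + (6*(-2 + 6) - 174))² = (39/(-7 + 32) + (6*4 - 174))² = (39/25 + (24 - 174))² = ((1/25)*39 - 150)² = (39/25 - 150)² = (-3711/25)² = 13771521/625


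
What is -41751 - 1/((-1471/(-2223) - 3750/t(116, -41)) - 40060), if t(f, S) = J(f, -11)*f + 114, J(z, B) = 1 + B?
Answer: -1944343245591153/46569980282 ≈ -41751.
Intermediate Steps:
t(f, S) = 114 - 10*f (t(f, S) = (1 - 11)*f + 114 = -10*f + 114 = 114 - 10*f)
-41751 - 1/((-1471/(-2223) - 3750/t(116, -41)) - 40060) = -41751 - 1/((-1471/(-2223) - 3750/(114 - 10*116)) - 40060) = -41751 - 1/((-1471*(-1/2223) - 3750/(114 - 1160)) - 40060) = -41751 - 1/((1471/2223 - 3750/(-1046)) - 40060) = -41751 - 1/((1471/2223 - 3750*(-1/1046)) - 40060) = -41751 - 1/((1471/2223 + 1875/523) - 40060) = -41751 - 1/(4937458/1162629 - 40060) = -41751 - 1/(-46569980282/1162629) = -41751 - 1*(-1162629/46569980282) = -41751 + 1162629/46569980282 = -1944343245591153/46569980282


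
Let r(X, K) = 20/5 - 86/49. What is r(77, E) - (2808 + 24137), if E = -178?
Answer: -1320195/49 ≈ -26943.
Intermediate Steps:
r(X, K) = 110/49 (r(X, K) = 20*(⅕) - 86*1/49 = 4 - 86/49 = 110/49)
r(77, E) - (2808 + 24137) = 110/49 - (2808 + 24137) = 110/49 - 1*26945 = 110/49 - 26945 = -1320195/49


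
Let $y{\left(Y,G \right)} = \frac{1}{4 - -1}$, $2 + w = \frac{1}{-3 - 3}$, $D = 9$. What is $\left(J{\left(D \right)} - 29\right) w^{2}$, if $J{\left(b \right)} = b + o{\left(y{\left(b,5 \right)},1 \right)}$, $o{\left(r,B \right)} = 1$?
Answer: $- \frac{3211}{36} \approx -89.194$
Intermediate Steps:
$w = - \frac{13}{6}$ ($w = -2 + \frac{1}{-3 - 3} = -2 + \frac{1}{-6} = -2 - \frac{1}{6} = - \frac{13}{6} \approx -2.1667$)
$y{\left(Y,G \right)} = \frac{1}{5}$ ($y{\left(Y,G \right)} = \frac{1}{4 + 1} = \frac{1}{5}$)
$J{\left(b \right)} = 1 + b$ ($J{\left(b \right)} = b + 1 = 1 + b$)
$\left(J{\left(D \right)} - 29\right) w^{2} = \left(\left(1 + 9\right) - 29\right) \left(- \frac{13}{6}\right)^{2} = \left(10 - 29\right) \frac{169}{36} = \left(-19\right) \frac{169}{36} = - \frac{3211}{36}$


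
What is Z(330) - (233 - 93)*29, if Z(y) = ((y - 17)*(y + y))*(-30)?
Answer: -6201460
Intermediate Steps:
Z(y) = -60*y*(-17 + y) (Z(y) = ((-17 + y)*(2*y))*(-30) = (2*y*(-17 + y))*(-30) = -60*y*(-17 + y))
Z(330) - (233 - 93)*29 = 60*330*(17 - 1*330) - (233 - 93)*29 = 60*330*(17 - 330) - 140*29 = 60*330*(-313) - 1*4060 = -6197400 - 4060 = -6201460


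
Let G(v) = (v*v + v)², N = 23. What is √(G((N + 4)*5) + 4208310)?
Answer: 3*√37921990 ≈ 18474.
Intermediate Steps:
G(v) = (v + v²)² (G(v) = (v² + v)² = (v + v²)²)
√(G((N + 4)*5) + 4208310) = √(((23 + 4)*5)²*(1 + (23 + 4)*5)² + 4208310) = √((27*5)²*(1 + 27*5)² + 4208310) = √(135²*(1 + 135)² + 4208310) = √(18225*136² + 4208310) = √(18225*18496 + 4208310) = √(337089600 + 4208310) = √341297910 = 3*√37921990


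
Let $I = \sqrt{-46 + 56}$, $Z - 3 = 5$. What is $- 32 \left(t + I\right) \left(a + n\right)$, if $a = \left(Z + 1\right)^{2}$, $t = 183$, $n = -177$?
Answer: $562176 + 3072 \sqrt{10} \approx 5.7189 \cdot 10^{5}$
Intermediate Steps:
$Z = 8$ ($Z = 3 + 5 = 8$)
$I = \sqrt{10} \approx 3.1623$
$a = 81$ ($a = \left(8 + 1\right)^{2} = 9^{2} = 81$)
$- 32 \left(t + I\right) \left(a + n\right) = - 32 \left(183 + \sqrt{10}\right) \left(81 - 177\right) = - 32 \left(183 + \sqrt{10}\right) \left(-96\right) = - 32 \left(-17568 - 96 \sqrt{10}\right) = 562176 + 3072 \sqrt{10}$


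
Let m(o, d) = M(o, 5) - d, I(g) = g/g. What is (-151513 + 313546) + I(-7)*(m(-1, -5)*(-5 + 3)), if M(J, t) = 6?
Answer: 162011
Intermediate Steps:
I(g) = 1
m(o, d) = 6 - d
(-151513 + 313546) + I(-7)*(m(-1, -5)*(-5 + 3)) = (-151513 + 313546) + 1*((6 - 1*(-5))*(-5 + 3)) = 162033 + 1*((6 + 5)*(-2)) = 162033 + 1*(11*(-2)) = 162033 + 1*(-22) = 162033 - 22 = 162011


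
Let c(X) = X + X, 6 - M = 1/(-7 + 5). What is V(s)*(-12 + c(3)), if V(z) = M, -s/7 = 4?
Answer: -39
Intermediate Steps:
s = -28 (s = -7*4 = -28)
M = 13/2 (M = 6 - 1/(-7 + 5) = 6 - 1/(-2) = 6 - 1*(-½) = 6 + ½ = 13/2 ≈ 6.5000)
c(X) = 2*X
V(z) = 13/2
V(s)*(-12 + c(3)) = 13*(-12 + 2*3)/2 = 13*(-12 + 6)/2 = (13/2)*(-6) = -39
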